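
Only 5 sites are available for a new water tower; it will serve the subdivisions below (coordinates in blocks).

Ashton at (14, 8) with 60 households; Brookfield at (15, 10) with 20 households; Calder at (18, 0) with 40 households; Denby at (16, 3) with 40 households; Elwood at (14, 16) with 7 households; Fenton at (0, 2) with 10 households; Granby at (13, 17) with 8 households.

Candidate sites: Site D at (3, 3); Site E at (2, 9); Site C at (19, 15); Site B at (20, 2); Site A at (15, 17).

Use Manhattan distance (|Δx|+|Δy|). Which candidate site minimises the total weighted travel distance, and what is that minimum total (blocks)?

Total weighted distance at each candidate:
  Site D (3, 3): total = 2980
  Site E (2, 9): total = 3235
  Site C (19, 15): total = 2566
  Site B (20, 2): total = 1856
  Site A (15, 17): total = 2470
Minimum is at Site B with total 1856 blocks.

Site B, total 1856 blocks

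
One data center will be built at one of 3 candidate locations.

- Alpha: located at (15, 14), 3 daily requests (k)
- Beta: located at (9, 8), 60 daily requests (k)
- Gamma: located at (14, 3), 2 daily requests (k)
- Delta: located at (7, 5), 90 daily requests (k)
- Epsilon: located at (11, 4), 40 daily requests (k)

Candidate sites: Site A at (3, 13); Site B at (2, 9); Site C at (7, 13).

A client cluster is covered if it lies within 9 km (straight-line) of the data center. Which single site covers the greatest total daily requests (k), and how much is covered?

Coverage radius r = 9 km; a point is covered iff (Δx)²+(Δy)² ≤ 9² = 81.
  Site A (3, 13): covers {Beta, Delta} → 150
  Site B (2, 9): covers {Beta, Delta} → 150
  Site C (7, 13): covers {Alpha, Beta, Delta} → 153
Maximum coverage at Site C: 153 daily requests (k).

Site C, covering 153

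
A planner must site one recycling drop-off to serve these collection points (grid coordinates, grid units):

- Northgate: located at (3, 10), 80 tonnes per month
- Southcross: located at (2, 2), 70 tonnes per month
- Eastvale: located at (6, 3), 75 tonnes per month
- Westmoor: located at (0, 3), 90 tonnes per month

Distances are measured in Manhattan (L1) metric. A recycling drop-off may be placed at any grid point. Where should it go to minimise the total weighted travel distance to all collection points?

Manhattan distance separates: Σwᵢ(|x−xᵢ|+|y−yᵢ|) = Σwᵢ|x−xᵢ| + Σwᵢ|y−yᵢ|, so x and y are optimised independently as 1-D weighted medians.
Total weight W = 315; half = 157.5.
x-coordinate, sorted with cumulative weight:
  x=0 (Westmoor, w=90) cum 90
  x=2 (Southcross, w=70) cum 160  ← median
  x=3 (Northgate, w=80) cum 240
  x=6 (Eastvale, w=75) cum 315
⇒ x* = 2
y-coordinate, sorted with cumulative weight:
  y=2 (Southcross, w=70) cum 70
  y=3 (Eastvale, w=75) cum 145
  y=3 (Westmoor, w=90) cum 235  ← median
  y=10 (Northgate, w=80) cum 315
⇒ y* = 3

(2, 3)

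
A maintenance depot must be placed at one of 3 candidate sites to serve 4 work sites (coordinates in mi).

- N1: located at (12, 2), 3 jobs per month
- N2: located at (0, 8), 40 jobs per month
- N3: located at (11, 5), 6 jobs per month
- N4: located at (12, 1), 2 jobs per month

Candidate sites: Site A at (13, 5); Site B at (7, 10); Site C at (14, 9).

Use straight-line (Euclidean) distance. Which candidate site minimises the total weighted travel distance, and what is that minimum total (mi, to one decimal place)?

Total weighted distance at each candidate:
  Site A (13, 5): total = 563.4
  Site B (7, 10): total = 378.5
  Site C (14, 9): total = 629.8
Minimum is at Site B with total 378.5 mi.

Site B, total 378.5 mi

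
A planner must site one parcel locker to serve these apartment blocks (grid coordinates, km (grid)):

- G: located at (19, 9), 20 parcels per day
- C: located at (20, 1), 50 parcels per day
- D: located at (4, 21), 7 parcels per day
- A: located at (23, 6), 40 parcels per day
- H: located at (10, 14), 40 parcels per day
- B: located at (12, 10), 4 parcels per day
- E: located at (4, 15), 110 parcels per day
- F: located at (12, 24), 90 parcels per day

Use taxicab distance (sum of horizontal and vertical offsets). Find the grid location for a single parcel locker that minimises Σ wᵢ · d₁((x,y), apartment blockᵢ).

(12, 15)

Manhattan distance separates: Σwᵢ(|x−xᵢ|+|y−yᵢ|) = Σwᵢ|x−xᵢ| + Σwᵢ|y−yᵢ|, so x and y are optimised independently as 1-D weighted medians.
Total weight W = 361; half = 180.5.
x-coordinate, sorted with cumulative weight:
  x=4 (D, w=7) cum 7
  x=4 (E, w=110) cum 117
  x=10 (H, w=40) cum 157
  x=12 (B, w=4) cum 161
  x=12 (F, w=90) cum 251  ← median
  x=19 (G, w=20) cum 271
  x=20 (C, w=50) cum 321
  x=23 (A, w=40) cum 361
⇒ x* = 12
y-coordinate, sorted with cumulative weight:
  y=1 (C, w=50) cum 50
  y=6 (A, w=40) cum 90
  y=9 (G, w=20) cum 110
  y=10 (B, w=4) cum 114
  y=14 (H, w=40) cum 154
  y=15 (E, w=110) cum 264  ← median
  y=21 (D, w=7) cum 271
  y=24 (F, w=90) cum 361
⇒ y* = 15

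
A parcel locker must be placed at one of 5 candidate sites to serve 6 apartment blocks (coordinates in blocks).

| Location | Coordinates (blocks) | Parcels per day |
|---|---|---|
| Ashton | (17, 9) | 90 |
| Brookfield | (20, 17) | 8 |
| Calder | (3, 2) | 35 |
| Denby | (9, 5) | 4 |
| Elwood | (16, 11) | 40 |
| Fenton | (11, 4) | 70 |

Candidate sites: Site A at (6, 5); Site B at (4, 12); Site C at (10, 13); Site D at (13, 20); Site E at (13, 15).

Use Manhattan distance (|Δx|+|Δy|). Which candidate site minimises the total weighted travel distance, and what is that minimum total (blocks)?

Total weighted distance at each candidate:
  Site A (6, 5): total = 2840
  Site B (4, 12): total = 3611
  Site C (10, 13): total = 2788
  Site D (13, 20): total = 4226
  Site E (13, 15): total = 3023
Minimum is at Site C with total 2788 blocks.

Site C, total 2788 blocks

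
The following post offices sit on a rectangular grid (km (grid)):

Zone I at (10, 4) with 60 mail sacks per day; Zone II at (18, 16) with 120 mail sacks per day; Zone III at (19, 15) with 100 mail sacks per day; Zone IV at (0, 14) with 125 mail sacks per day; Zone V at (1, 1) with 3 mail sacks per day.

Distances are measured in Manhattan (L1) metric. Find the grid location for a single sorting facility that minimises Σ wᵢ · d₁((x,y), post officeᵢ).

Manhattan distance separates: Σwᵢ(|x−xᵢ|+|y−yᵢ|) = Σwᵢ|x−xᵢ| + Σwᵢ|y−yᵢ|, so x and y are optimised independently as 1-D weighted medians.
Total weight W = 408; half = 204.
x-coordinate, sorted with cumulative weight:
  x=0 (Zone IV, w=125) cum 125
  x=1 (Zone V, w=3) cum 128
  x=10 (Zone I, w=60) cum 188
  x=18 (Zone II, w=120) cum 308  ← median
  x=19 (Zone III, w=100) cum 408
⇒ x* = 18
y-coordinate, sorted with cumulative weight:
  y=1 (Zone V, w=3) cum 3
  y=4 (Zone I, w=60) cum 63
  y=14 (Zone IV, w=125) cum 188
  y=15 (Zone III, w=100) cum 288  ← median
  y=16 (Zone II, w=120) cum 408
⇒ y* = 15

(18, 15)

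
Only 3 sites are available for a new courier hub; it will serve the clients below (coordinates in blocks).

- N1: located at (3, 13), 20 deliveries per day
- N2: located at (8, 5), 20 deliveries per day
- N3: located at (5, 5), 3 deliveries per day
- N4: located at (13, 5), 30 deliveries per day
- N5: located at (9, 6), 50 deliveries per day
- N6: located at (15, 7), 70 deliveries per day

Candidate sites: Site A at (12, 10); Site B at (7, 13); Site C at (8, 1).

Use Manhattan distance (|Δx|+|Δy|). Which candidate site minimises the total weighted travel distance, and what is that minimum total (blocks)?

Total weighted distance at each candidate:
  Site A (12, 10): total = 1406
  Site B (7, 13): total = 2140
  Site C (8, 1): total = 1921
Minimum is at Site A with total 1406 blocks.

Site A, total 1406 blocks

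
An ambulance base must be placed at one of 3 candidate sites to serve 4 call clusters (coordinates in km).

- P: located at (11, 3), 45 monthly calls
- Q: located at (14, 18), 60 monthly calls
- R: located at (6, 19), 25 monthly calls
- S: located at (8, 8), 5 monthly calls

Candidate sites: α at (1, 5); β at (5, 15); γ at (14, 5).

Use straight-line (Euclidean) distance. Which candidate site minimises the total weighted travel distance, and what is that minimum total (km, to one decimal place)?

β, total 1314.1 km

Total weighted distance at each candidate:
  α (1, 5): total = 1971.7
  β (5, 15): total = 1314.1
  γ (14, 5): total = 1378.9
Minimum is at β with total 1314.1 km.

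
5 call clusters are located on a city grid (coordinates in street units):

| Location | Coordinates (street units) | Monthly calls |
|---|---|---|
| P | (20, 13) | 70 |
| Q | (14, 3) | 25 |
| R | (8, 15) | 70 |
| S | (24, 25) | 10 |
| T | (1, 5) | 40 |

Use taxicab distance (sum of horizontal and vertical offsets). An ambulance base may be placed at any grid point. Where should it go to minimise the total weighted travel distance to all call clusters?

(8, 13)

Manhattan distance separates: Σwᵢ(|x−xᵢ|+|y−yᵢ|) = Σwᵢ|x−xᵢ| + Σwᵢ|y−yᵢ|, so x and y are optimised independently as 1-D weighted medians.
Total weight W = 215; half = 107.5.
x-coordinate, sorted with cumulative weight:
  x=1 (T, w=40) cum 40
  x=8 (R, w=70) cum 110  ← median
  x=14 (Q, w=25) cum 135
  x=20 (P, w=70) cum 205
  x=24 (S, w=10) cum 215
⇒ x* = 8
y-coordinate, sorted with cumulative weight:
  y=3 (Q, w=25) cum 25
  y=5 (T, w=40) cum 65
  y=13 (P, w=70) cum 135  ← median
  y=15 (R, w=70) cum 205
  y=25 (S, w=10) cum 215
⇒ y* = 13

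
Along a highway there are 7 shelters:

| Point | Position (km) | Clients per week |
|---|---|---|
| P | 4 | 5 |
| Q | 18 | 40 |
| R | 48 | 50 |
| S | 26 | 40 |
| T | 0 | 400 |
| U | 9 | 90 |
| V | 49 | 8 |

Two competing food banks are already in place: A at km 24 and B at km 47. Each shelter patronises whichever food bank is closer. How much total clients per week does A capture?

The indifferent point is the midpoint (24+47)/2 = 35.5; shelters left of it (closer to A at 24) go to A, those right go to B.
  T at 0 (w=400) → A
  P at 4 (w=5) → A
  U at 9 (w=90) → A
  Q at 18 (w=40) → A
  S at 26 (w=40) → A
  R at 48 (w=50) → B
  V at 49 (w=8) → B
A captures 575; B captures 58.

575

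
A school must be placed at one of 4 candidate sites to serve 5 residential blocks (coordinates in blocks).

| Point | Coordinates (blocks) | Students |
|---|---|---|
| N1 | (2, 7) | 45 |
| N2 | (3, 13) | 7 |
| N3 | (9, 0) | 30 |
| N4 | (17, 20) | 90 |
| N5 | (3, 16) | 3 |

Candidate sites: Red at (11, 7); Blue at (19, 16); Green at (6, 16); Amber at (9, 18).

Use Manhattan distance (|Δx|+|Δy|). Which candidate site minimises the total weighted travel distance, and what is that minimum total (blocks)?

Amber, total 2351 blocks

Total weighted distance at each candidate:
  Red (11, 7): total = 2534
  Blue (19, 16): total = 2671
  Green (6, 16): total = 2556
  Amber (9, 18): total = 2351
Minimum is at Amber with total 2351 blocks.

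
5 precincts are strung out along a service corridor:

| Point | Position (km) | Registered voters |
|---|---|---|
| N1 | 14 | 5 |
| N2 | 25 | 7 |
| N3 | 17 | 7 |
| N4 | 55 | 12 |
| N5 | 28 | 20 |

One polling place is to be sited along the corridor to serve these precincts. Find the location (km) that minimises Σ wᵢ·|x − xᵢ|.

x = 28

For a sum of weighted absolute distances on a line, the optimum is the weighted median (not the mean). Total weight W = 51; half-weight = 25.5.
Sort by position and accumulate weight:
  km 14 (N1, w=5) → cum 5
  km 17 (N3, w=7) → cum 12
  km 25 (N2, w=7) → cum 19
  km 28 (N5, w=20) → cum 39  ≥ 25.5 → median here
  km 55 (N4, w=12) → cum 51
Optimal location: km 28.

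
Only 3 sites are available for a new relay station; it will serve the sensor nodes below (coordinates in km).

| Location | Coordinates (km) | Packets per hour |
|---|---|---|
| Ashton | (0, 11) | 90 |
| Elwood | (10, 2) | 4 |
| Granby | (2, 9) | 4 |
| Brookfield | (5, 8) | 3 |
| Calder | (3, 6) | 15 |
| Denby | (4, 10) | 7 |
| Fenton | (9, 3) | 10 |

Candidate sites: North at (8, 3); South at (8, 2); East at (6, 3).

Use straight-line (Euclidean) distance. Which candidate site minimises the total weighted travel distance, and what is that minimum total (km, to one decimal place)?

East, total 1105.2 km

Total weighted distance at each candidate:
  North (8, 3): total = 1232.5
  South (8, 2): total = 1321.5
  East (6, 3): total = 1105.2
Minimum is at East with total 1105.2 km.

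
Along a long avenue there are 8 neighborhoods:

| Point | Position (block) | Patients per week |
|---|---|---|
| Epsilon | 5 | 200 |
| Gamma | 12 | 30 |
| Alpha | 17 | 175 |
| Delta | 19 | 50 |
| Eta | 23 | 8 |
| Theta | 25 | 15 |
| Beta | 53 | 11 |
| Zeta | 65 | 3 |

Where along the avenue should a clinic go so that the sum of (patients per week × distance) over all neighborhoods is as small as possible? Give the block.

x = 17

For a sum of weighted absolute distances on a line, the optimum is the weighted median (not the mean). Total weight W = 492; half-weight = 246.
Sort by position and accumulate weight:
  block 5 (Epsilon, w=200) → cum 200
  block 12 (Gamma, w=30) → cum 230
  block 17 (Alpha, w=175) → cum 405  ≥ 246 → median here
  block 19 (Delta, w=50) → cum 455
  block 23 (Eta, w=8) → cum 463
  block 25 (Theta, w=15) → cum 478
  block 53 (Beta, w=11) → cum 489
  block 65 (Zeta, w=3) → cum 492
Optimal location: block 17.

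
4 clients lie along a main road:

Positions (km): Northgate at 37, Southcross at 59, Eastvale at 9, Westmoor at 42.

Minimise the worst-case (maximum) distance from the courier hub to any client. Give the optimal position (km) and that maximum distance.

The 1-center on a line is the midpoint of the two extreme points: leftmost at 9, rightmost at 59.
Optimal location = (9 + 59)/2 = 34; maximum distance = (59 − 9)/2 = 25.

location 34, max distance 25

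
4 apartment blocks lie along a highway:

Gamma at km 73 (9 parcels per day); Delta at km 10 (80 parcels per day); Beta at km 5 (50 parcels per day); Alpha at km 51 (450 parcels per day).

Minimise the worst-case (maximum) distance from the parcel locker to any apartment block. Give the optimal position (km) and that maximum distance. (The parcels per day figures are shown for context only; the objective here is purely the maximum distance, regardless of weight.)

location 39, max distance 34

The 1-center on a line is the midpoint of the two extreme points: leftmost at 5, rightmost at 73.
Optimal location = (5 + 73)/2 = 39; maximum distance = (73 − 5)/2 = 34.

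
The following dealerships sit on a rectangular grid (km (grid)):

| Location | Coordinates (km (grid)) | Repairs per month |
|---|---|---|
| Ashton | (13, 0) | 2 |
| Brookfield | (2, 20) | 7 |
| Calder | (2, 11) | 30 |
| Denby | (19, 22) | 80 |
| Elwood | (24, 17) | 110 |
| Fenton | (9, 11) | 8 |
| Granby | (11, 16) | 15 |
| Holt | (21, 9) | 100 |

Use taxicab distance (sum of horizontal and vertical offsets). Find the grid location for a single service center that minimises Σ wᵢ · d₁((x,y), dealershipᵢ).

Manhattan distance separates: Σwᵢ(|x−xᵢ|+|y−yᵢ|) = Σwᵢ|x−xᵢ| + Σwᵢ|y−yᵢ|, so x and y are optimised independently as 1-D weighted medians.
Total weight W = 352; half = 176.
x-coordinate, sorted with cumulative weight:
  x=2 (Brookfield, w=7) cum 7
  x=2 (Calder, w=30) cum 37
  x=9 (Fenton, w=8) cum 45
  x=11 (Granby, w=15) cum 60
  x=13 (Ashton, w=2) cum 62
  x=19 (Denby, w=80) cum 142
  x=21 (Holt, w=100) cum 242  ← median
  x=24 (Elwood, w=110) cum 352
⇒ x* = 21
y-coordinate, sorted with cumulative weight:
  y=0 (Ashton, w=2) cum 2
  y=9 (Holt, w=100) cum 102
  y=11 (Calder, w=30) cum 132
  y=11 (Fenton, w=8) cum 140
  y=16 (Granby, w=15) cum 155
  y=17 (Elwood, w=110) cum 265  ← median
  y=20 (Brookfield, w=7) cum 272
  y=22 (Denby, w=80) cum 352
⇒ y* = 17

(21, 17)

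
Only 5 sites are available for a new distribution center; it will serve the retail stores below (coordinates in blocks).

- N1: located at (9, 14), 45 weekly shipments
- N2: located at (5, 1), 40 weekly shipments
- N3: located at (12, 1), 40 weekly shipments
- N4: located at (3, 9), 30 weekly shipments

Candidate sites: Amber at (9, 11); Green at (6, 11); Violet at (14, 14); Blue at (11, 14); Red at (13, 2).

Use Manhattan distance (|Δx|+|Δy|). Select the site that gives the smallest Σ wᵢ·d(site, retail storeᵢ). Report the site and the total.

Total weighted distance at each candidate:
  Amber (9, 11): total = 1455
  Green (6, 11): total = 1500
  Violet (14, 14): total = 2185
  Blue (11, 14): total = 1800
  Red (13, 2): total = 1670
Minimum is at Amber with total 1455 blocks.

Amber, total 1455 blocks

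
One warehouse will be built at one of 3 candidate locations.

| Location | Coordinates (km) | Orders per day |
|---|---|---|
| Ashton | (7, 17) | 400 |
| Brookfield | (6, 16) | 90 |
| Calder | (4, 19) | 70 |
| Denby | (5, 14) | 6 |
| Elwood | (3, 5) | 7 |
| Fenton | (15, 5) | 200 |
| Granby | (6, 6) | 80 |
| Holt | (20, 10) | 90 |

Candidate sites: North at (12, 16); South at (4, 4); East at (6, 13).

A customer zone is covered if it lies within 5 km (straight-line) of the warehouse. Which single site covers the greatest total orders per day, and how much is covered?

East, covering 496

Coverage radius r = 5 km; a point is covered iff (Δx)²+(Δy)² ≤ 5² = 25.
  North (12, 16): covers {none} → 0
  South (4, 4): covers {Elwood, Granby} → 87
  East (6, 13): covers {Ashton, Brookfield, Denby} → 496
Maximum coverage at East: 496 orders per day.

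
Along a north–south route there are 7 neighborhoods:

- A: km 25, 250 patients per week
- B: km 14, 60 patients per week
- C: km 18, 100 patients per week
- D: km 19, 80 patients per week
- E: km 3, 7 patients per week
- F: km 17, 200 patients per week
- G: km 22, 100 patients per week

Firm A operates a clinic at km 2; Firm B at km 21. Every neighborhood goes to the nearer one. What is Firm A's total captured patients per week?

7

The indifferent point is the midpoint (2+21)/2 = 11.5; neighborhoods left of it (closer to Firm A at 2) go to Firm A, those right go to Firm B.
  E at 3 (w=7) → Firm A
  B at 14 (w=60) → Firm B
  F at 17 (w=200) → Firm B
  C at 18 (w=100) → Firm B
  D at 19 (w=80) → Firm B
  G at 22 (w=100) → Firm B
  A at 25 (w=250) → Firm B
Firm A captures 7; Firm B captures 790.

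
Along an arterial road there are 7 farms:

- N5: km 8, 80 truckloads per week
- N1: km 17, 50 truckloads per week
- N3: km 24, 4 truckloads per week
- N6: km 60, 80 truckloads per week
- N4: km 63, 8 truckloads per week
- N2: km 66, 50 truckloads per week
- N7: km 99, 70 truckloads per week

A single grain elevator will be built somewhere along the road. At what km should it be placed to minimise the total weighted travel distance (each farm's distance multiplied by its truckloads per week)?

x = 60

For a sum of weighted absolute distances on a line, the optimum is the weighted median (not the mean). Total weight W = 342; half-weight = 171.
Sort by position and accumulate weight:
  km 8 (N5, w=80) → cum 80
  km 17 (N1, w=50) → cum 130
  km 24 (N3, w=4) → cum 134
  km 60 (N6, w=80) → cum 214  ≥ 171 → median here
  km 63 (N4, w=8) → cum 222
  km 66 (N2, w=50) → cum 272
  km 99 (N7, w=70) → cum 342
Optimal location: km 60.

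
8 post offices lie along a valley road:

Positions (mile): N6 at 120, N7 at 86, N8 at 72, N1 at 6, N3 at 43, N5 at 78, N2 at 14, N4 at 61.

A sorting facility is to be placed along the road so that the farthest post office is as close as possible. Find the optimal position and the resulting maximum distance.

location 63, max distance 57

The 1-center on a line is the midpoint of the two extreme points: leftmost at 6, rightmost at 120.
Optimal location = (6 + 120)/2 = 63; maximum distance = (120 − 6)/2 = 57.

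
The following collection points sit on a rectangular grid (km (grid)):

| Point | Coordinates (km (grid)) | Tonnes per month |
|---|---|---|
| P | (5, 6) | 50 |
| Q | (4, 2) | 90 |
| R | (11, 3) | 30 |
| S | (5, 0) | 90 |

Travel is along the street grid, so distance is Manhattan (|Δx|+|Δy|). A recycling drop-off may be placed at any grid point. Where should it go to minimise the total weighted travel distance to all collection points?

Manhattan distance separates: Σwᵢ(|x−xᵢ|+|y−yᵢ|) = Σwᵢ|x−xᵢ| + Σwᵢ|y−yᵢ|, so x and y are optimised independently as 1-D weighted medians.
Total weight W = 260; half = 130.
x-coordinate, sorted with cumulative weight:
  x=4 (Q, w=90) cum 90
  x=5 (P, w=50) cum 140  ← median
  x=5 (S, w=90) cum 230
  x=11 (R, w=30) cum 260
⇒ x* = 5
y-coordinate, sorted with cumulative weight:
  y=0 (S, w=90) cum 90
  y=2 (Q, w=90) cum 180  ← median
  y=3 (R, w=30) cum 210
  y=6 (P, w=50) cum 260
⇒ y* = 2

(5, 2)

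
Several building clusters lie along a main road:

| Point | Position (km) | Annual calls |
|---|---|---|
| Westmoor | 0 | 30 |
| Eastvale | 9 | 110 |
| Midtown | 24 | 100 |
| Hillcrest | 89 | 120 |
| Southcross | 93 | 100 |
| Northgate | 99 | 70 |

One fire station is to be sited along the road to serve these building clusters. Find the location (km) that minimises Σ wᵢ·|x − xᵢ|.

For a sum of weighted absolute distances on a line, the optimum is the weighted median (not the mean). Total weight W = 530; half-weight = 265.
Sort by position and accumulate weight:
  km 0 (Westmoor, w=30) → cum 30
  km 9 (Eastvale, w=110) → cum 140
  km 24 (Midtown, w=100) → cum 240
  km 89 (Hillcrest, w=120) → cum 360  ≥ 265 → median here
  km 93 (Southcross, w=100) → cum 460
  km 99 (Northgate, w=70) → cum 530
Optimal location: km 89.

x = 89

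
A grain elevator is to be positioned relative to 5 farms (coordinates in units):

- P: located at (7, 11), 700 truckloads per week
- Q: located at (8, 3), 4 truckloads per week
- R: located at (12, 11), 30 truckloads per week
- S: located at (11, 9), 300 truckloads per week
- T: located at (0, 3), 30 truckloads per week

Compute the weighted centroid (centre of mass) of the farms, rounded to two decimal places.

(8.08, 10.18)

The minimiser of Σwᵢ‖p−pᵢ‖² is the weighted centroid p* = (Σwᵢpᵢ)/(Σwᵢ).
Σwᵢ = 1064.
Σwᵢxᵢ = 700·7 + 4·8 + 30·12 + 300·11 + 30·0 = 8592.
Σwᵢyᵢ = 700·11 + 4·3 + 30·11 + 300·9 + 30·3 = 10832.
x* = 8592/1064 = 8.08, y* = 10832/1064 = 10.18.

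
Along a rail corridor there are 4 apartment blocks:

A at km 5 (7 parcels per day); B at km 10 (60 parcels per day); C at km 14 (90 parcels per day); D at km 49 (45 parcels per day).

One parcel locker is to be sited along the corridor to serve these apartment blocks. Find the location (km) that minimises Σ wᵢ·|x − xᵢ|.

x = 14

For a sum of weighted absolute distances on a line, the optimum is the weighted median (not the mean). Total weight W = 202; half-weight = 101.
Sort by position and accumulate weight:
  km 5 (A, w=7) → cum 7
  km 10 (B, w=60) → cum 67
  km 14 (C, w=90) → cum 157  ≥ 101 → median here
  km 49 (D, w=45) → cum 202
Optimal location: km 14.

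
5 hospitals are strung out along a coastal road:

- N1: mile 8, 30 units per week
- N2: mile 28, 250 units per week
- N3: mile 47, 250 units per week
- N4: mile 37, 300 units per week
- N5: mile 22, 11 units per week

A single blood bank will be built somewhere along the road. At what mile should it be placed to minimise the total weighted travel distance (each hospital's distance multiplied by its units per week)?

For a sum of weighted absolute distances on a line, the optimum is the weighted median (not the mean). Total weight W = 841; half-weight = 420.5.
Sort by position and accumulate weight:
  mile 8 (N1, w=30) → cum 30
  mile 22 (N5, w=11) → cum 41
  mile 28 (N2, w=250) → cum 291
  mile 37 (N4, w=300) → cum 591  ≥ 420.5 → median here
  mile 47 (N3, w=250) → cum 841
Optimal location: mile 37.

x = 37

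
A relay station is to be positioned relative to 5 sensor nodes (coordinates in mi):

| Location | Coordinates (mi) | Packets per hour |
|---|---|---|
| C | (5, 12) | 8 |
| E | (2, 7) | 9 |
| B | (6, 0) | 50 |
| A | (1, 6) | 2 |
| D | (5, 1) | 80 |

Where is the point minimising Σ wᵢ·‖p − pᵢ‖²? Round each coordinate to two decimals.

(5.10, 1.68)

The minimiser of Σwᵢ‖p−pᵢ‖² is the weighted centroid p* = (Σwᵢpᵢ)/(Σwᵢ).
Σwᵢ = 149.
Σwᵢxᵢ = 8·5 + 9·2 + 50·6 + 2·1 + 80·5 = 760.
Σwᵢyᵢ = 8·12 + 9·7 + 50·0 + 2·6 + 80·1 = 251.
x* = 760/149 = 5.10, y* = 251/149 = 1.68.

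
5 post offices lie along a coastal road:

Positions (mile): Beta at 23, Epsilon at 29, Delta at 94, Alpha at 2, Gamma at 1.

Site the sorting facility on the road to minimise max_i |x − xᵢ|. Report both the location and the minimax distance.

location 47.5, max distance 46.5

The 1-center on a line is the midpoint of the two extreme points: leftmost at 1, rightmost at 94.
Optimal location = (1 + 94)/2 = 47.5; maximum distance = (94 − 1)/2 = 46.5.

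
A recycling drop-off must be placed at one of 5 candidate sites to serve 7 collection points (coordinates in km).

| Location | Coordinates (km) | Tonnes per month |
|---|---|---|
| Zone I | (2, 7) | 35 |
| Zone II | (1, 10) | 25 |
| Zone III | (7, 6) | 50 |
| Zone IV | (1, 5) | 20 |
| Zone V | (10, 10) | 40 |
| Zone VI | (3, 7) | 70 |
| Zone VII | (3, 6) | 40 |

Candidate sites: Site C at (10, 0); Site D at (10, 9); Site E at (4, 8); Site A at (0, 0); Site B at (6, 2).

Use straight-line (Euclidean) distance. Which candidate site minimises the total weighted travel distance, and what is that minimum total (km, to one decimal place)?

Site E, total 875.0 km

Total weighted distance at each candidate:
  Site C (10, 0): total = 2711.5
  Site D (10, 9): total = 1778.3
  Site E (4, 8): total = 875.0
  Site A (0, 0): total = 2436.1
  Site B (6, 2): total = 1748.7
Minimum is at Site E with total 875.0 km.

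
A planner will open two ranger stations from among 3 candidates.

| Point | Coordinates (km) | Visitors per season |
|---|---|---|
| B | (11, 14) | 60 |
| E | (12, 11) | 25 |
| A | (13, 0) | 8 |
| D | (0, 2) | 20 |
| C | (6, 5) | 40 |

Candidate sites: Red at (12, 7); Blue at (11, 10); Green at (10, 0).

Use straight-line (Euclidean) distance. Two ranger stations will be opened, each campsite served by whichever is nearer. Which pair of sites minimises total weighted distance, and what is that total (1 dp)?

Evaluate every pair (each demand assigned to the nearer of the two):
  {Blue, Green}: total = 759.4
  {Red, Blue}: total = 844.9
  {Red, Green}: total = 1005.2
Best pair: {Blue, Green} with total 759.4.

{Blue, Green}, total 759.4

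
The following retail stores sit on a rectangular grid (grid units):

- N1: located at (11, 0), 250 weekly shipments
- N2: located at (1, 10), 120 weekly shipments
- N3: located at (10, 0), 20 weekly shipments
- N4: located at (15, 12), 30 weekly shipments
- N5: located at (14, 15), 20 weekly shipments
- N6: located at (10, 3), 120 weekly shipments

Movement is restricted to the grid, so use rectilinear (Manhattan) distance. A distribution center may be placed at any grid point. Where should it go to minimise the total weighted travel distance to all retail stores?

Manhattan distance separates: Σwᵢ(|x−xᵢ|+|y−yᵢ|) = Σwᵢ|x−xᵢ| + Σwᵢ|y−yᵢ|, so x and y are optimised independently as 1-D weighted medians.
Total weight W = 560; half = 280.
x-coordinate, sorted with cumulative weight:
  x=1 (N2, w=120) cum 120
  x=10 (N3, w=20) cum 140
  x=10 (N6, w=120) cum 260
  x=11 (N1, w=250) cum 510  ← median
  x=14 (N5, w=20) cum 530
  x=15 (N4, w=30) cum 560
⇒ x* = 11
y-coordinate, sorted with cumulative weight:
  y=0 (N1, w=250) cum 250
  y=0 (N3, w=20) cum 270
  y=3 (N6, w=120) cum 390  ← median
  y=10 (N2, w=120) cum 510
  y=12 (N4, w=30) cum 540
  y=15 (N5, w=20) cum 560
⇒ y* = 3

(11, 3)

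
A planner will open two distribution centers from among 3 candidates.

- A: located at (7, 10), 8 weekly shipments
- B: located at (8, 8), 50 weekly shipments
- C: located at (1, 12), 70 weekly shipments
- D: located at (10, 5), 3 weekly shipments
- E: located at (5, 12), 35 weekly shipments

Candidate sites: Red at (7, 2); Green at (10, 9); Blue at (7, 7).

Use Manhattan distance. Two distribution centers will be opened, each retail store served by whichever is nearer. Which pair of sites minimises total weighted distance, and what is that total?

{Green, Blue}, total 1151

Evaluate every pair (each demand assigned to the nearer of the two):
  {Green, Blue}: total = 1151
  {Red, Blue}: total = 1154
  {Red, Green}: total = 1314
Best pair: {Green, Blue} with total 1151.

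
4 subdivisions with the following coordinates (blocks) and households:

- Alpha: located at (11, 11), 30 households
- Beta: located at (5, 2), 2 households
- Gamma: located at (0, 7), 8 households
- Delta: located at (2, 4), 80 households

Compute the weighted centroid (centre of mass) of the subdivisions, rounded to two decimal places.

The minimiser of Σwᵢ‖p−pᵢ‖² is the weighted centroid p* = (Σwᵢpᵢ)/(Σwᵢ).
Σwᵢ = 120.
Σwᵢxᵢ = 30·11 + 2·5 + 8·0 + 80·2 = 500.
Σwᵢyᵢ = 30·11 + 2·2 + 8·7 + 80·4 = 710.
x* = 500/120 = 4.17, y* = 710/120 = 5.92.

(4.17, 5.92)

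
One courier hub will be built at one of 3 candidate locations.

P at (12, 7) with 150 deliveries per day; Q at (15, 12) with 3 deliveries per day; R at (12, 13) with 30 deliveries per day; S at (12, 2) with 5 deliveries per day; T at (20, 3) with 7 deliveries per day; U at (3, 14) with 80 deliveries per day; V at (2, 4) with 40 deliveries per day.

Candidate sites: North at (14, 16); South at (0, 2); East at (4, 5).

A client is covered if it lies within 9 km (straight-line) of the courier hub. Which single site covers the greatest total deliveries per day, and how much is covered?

Coverage radius r = 9 km; a point is covered iff (Δx)²+(Δy)² ≤ 9² = 81.
  North (14, 16): covers {Q, R} → 33
  South (0, 2): covers {V} → 40
  East (4, 5): covers {P, S, V} → 195
Maximum coverage at East: 195 deliveries per day.

East, covering 195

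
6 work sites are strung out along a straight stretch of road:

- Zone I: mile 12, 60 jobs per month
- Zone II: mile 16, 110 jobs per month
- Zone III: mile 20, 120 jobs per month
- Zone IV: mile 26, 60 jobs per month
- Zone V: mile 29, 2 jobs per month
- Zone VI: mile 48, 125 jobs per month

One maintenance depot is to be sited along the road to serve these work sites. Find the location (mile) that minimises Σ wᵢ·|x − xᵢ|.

For a sum of weighted absolute distances on a line, the optimum is the weighted median (not the mean). Total weight W = 477; half-weight = 238.5.
Sort by position and accumulate weight:
  mile 12 (Zone I, w=60) → cum 60
  mile 16 (Zone II, w=110) → cum 170
  mile 20 (Zone III, w=120) → cum 290  ≥ 238.5 → median here
  mile 26 (Zone IV, w=60) → cum 350
  mile 29 (Zone V, w=2) → cum 352
  mile 48 (Zone VI, w=125) → cum 477
Optimal location: mile 20.

x = 20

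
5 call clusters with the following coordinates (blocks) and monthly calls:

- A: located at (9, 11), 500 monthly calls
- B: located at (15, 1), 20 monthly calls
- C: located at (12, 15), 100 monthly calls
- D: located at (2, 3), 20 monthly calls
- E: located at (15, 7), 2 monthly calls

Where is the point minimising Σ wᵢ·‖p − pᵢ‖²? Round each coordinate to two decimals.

(9.45, 11.05)

The minimiser of Σwᵢ‖p−pᵢ‖² is the weighted centroid p* = (Σwᵢpᵢ)/(Σwᵢ).
Σwᵢ = 642.
Σwᵢxᵢ = 500·9 + 20·15 + 100·12 + 20·2 + 2·15 = 6070.
Σwᵢyᵢ = 500·11 + 20·1 + 100·15 + 20·3 + 2·7 = 7094.
x* = 6070/642 = 9.45, y* = 7094/642 = 11.05.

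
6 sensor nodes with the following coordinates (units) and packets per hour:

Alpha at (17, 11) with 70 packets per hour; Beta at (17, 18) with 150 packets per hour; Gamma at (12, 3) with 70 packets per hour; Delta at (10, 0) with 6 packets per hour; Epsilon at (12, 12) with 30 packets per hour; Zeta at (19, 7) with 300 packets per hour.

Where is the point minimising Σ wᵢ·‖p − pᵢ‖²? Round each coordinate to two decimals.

The minimiser of Σwᵢ‖p−pᵢ‖² is the weighted centroid p* = (Σwᵢpᵢ)/(Σwᵢ).
Σwᵢ = 626.
Σwᵢxᵢ = 70·17 + 150·17 + 70·12 + 6·10 + 30·12 + 300·19 = 10700.
Σwᵢyᵢ = 70·11 + 150·18 + 70·3 + 6·0 + 30·12 + 300·7 = 6140.
x* = 10700/626 = 17.09, y* = 6140/626 = 9.81.

(17.09, 9.81)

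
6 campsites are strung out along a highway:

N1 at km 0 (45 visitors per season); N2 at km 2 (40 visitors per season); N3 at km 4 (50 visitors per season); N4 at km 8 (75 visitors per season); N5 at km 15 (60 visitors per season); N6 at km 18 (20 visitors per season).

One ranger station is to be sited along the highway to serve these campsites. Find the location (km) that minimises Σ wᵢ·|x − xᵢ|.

For a sum of weighted absolute distances on a line, the optimum is the weighted median (not the mean). Total weight W = 290; half-weight = 145.
Sort by position and accumulate weight:
  km 0 (N1, w=45) → cum 45
  km 2 (N2, w=40) → cum 85
  km 4 (N3, w=50) → cum 135
  km 8 (N4, w=75) → cum 210  ≥ 145 → median here
  km 15 (N5, w=60) → cum 270
  km 18 (N6, w=20) → cum 290
Optimal location: km 8.

x = 8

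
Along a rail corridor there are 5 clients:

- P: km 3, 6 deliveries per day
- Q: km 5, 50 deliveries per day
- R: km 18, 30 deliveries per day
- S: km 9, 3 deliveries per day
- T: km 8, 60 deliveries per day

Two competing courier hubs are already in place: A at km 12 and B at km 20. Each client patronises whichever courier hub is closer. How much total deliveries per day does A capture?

119

The indifferent point is the midpoint (12+20)/2 = 16; clients left of it (closer to A at 12) go to A, those right go to B.
  P at 3 (w=6) → A
  Q at 5 (w=50) → A
  T at 8 (w=60) → A
  S at 9 (w=3) → A
  R at 18 (w=30) → B
A captures 119; B captures 30.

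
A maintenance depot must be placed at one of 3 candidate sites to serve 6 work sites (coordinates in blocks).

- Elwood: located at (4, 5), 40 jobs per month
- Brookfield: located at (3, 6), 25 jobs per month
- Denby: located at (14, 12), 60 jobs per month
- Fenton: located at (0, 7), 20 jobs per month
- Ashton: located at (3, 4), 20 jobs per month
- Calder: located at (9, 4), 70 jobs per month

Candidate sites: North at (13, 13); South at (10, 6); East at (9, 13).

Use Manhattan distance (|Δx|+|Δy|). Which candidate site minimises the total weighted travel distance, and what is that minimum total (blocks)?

South, total 1665 blocks

Total weighted distance at each candidate:
  North (13, 13): total = 2895
  South (10, 6): total = 1665
  East (9, 13): total = 2435
Minimum is at South with total 1665 blocks.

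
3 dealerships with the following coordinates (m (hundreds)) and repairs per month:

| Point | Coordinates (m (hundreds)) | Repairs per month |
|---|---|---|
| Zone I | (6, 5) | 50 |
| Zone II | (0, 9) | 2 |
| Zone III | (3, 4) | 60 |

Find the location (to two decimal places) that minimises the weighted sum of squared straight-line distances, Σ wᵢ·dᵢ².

The minimiser of Σwᵢ‖p−pᵢ‖² is the weighted centroid p* = (Σwᵢpᵢ)/(Σwᵢ).
Σwᵢ = 112.
Σwᵢxᵢ = 50·6 + 2·0 + 60·3 = 480.
Σwᵢyᵢ = 50·5 + 2·9 + 60·4 = 508.
x* = 480/112 = 4.29, y* = 508/112 = 4.54.

(4.29, 4.54)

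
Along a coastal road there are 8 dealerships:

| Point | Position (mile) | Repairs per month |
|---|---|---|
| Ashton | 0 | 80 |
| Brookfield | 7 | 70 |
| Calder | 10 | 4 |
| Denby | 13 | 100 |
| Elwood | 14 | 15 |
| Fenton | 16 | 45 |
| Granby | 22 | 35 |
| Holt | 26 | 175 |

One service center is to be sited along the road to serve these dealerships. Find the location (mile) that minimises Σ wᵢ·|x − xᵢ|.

For a sum of weighted absolute distances on a line, the optimum is the weighted median (not the mean). Total weight W = 524; half-weight = 262.
Sort by position and accumulate weight:
  mile 0 (Ashton, w=80) → cum 80
  mile 7 (Brookfield, w=70) → cum 150
  mile 10 (Calder, w=4) → cum 154
  mile 13 (Denby, w=100) → cum 254
  mile 14 (Elwood, w=15) → cum 269  ≥ 262 → median here
  mile 16 (Fenton, w=45) → cum 314
  mile 22 (Granby, w=35) → cum 349
  mile 26 (Holt, w=175) → cum 524
Optimal location: mile 14.

x = 14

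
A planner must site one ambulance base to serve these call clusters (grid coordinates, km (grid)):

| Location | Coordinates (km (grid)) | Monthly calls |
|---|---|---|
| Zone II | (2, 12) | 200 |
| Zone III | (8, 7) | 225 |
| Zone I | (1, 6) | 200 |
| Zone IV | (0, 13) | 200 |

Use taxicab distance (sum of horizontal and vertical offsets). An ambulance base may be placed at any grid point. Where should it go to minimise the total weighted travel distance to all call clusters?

(2, 7)

Manhattan distance separates: Σwᵢ(|x−xᵢ|+|y−yᵢ|) = Σwᵢ|x−xᵢ| + Σwᵢ|y−yᵢ|, so x and y are optimised independently as 1-D weighted medians.
Total weight W = 825; half = 412.5.
x-coordinate, sorted with cumulative weight:
  x=0 (Zone IV, w=200) cum 200
  x=1 (Zone I, w=200) cum 400
  x=2 (Zone II, w=200) cum 600  ← median
  x=8 (Zone III, w=225) cum 825
⇒ x* = 2
y-coordinate, sorted with cumulative weight:
  y=6 (Zone I, w=200) cum 200
  y=7 (Zone III, w=225) cum 425  ← median
  y=12 (Zone II, w=200) cum 625
  y=13 (Zone IV, w=200) cum 825
⇒ y* = 7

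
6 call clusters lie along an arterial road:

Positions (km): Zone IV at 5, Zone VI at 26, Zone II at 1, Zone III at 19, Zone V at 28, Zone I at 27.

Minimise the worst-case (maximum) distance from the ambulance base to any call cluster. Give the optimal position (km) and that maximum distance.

location 14.5, max distance 13.5

The 1-center on a line is the midpoint of the two extreme points: leftmost at 1, rightmost at 28.
Optimal location = (1 + 28)/2 = 14.5; maximum distance = (28 − 1)/2 = 13.5.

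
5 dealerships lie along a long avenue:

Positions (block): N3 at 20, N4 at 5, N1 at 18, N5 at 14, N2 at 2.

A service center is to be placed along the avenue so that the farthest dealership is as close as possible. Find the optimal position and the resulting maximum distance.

The 1-center on a line is the midpoint of the two extreme points: leftmost at 2, rightmost at 20.
Optimal location = (2 + 20)/2 = 11; maximum distance = (20 − 2)/2 = 9.

location 11, max distance 9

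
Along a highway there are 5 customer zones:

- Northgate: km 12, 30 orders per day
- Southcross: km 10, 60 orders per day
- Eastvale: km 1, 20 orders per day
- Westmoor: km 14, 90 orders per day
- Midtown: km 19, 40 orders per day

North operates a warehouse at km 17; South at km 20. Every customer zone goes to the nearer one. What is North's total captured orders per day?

200

The indifferent point is the midpoint (17+20)/2 = 18.5; customer zones left of it (closer to North at 17) go to North, those right go to South.
  Eastvale at 1 (w=20) → North
  Southcross at 10 (w=60) → North
  Northgate at 12 (w=30) → North
  Westmoor at 14 (w=90) → North
  Midtown at 19 (w=40) → South
North captures 200; South captures 40.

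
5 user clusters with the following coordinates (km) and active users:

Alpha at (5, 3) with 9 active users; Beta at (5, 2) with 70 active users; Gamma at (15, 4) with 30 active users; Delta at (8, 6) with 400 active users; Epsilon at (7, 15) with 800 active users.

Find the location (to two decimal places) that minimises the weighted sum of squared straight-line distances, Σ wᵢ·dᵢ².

(7.37, 11.22)

The minimiser of Σwᵢ‖p−pᵢ‖² is the weighted centroid p* = (Σwᵢpᵢ)/(Σwᵢ).
Σwᵢ = 1309.
Σwᵢxᵢ = 9·5 + 70·5 + 30·15 + 400·8 + 800·7 = 9645.
Σwᵢyᵢ = 9·3 + 70·2 + 30·4 + 400·6 + 800·15 = 14687.
x* = 9645/1309 = 7.37, y* = 14687/1309 = 11.22.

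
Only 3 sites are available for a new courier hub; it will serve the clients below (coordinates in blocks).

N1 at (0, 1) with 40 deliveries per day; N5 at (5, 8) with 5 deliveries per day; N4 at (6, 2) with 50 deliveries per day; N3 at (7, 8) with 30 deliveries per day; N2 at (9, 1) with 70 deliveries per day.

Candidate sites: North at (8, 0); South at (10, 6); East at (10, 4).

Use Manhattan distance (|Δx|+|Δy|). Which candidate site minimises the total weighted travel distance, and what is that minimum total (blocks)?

North, total 1025 blocks

Total weighted distance at each candidate:
  North (8, 0): total = 1025
  South (10, 6): total = 1605
  East (10, 4): total = 1355
Minimum is at North with total 1025 blocks.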